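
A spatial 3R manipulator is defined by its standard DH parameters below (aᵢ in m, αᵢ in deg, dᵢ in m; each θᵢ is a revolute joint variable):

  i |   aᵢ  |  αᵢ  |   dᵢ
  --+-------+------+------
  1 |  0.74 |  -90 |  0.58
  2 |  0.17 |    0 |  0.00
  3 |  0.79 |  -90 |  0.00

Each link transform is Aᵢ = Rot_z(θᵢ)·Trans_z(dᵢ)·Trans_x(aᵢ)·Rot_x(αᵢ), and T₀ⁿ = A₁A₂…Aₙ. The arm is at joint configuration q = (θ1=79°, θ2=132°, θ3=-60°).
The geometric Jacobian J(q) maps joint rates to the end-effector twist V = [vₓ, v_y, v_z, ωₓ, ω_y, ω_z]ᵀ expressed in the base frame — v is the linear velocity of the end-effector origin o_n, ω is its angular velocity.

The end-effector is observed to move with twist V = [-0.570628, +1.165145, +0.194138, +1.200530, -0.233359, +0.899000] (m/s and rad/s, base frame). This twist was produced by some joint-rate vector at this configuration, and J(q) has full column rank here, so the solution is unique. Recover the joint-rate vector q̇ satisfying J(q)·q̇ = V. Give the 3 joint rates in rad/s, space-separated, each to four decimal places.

0.8990 -0.9180 -0.3050

o_n = [0.1661, 0.8544, -0.2977]
J₁: ẑ×o_n = [-0.8544, 0.1661, 0.0000], ω = ẑ
J2: z=[-0.9816, 0.1908, 0.0000] o=[0.1412, 0.7264, 0.5800] → [-0.1675, -0.8615, -0.1304, -0.9816, 0.1908, 0.0000]
J3: z=[-0.9816, 0.1908, 0.0000] o=[0.1195, 0.6147, 0.4537] → [-0.1434, -0.7375, -0.2441, -0.9816, 0.1908, 0.0000]
q̇ = J⁺·V = [0.8990, -0.9180, -0.3050]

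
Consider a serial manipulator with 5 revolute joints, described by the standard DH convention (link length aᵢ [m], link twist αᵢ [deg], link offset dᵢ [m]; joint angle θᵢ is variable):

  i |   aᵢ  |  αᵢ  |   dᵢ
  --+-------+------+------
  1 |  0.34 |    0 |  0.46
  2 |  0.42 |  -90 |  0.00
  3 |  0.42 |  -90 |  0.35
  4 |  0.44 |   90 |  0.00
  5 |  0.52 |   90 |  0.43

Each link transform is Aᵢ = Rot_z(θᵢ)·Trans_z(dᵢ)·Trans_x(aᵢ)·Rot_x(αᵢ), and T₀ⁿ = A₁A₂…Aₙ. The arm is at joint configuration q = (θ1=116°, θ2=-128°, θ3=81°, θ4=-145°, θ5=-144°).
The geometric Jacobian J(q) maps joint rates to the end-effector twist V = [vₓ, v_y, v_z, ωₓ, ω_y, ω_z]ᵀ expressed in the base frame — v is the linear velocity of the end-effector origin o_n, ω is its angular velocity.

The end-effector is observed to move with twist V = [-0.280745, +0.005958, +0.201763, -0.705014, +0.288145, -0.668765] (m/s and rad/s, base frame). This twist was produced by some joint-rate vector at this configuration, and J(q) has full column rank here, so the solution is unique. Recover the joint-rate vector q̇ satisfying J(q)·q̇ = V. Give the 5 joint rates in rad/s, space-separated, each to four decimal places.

0.1180 -0.2900 -0.3980 0.8180 -0.6510

o_n = [0.5830, 0.1590, 0.3522]
J₁: ẑ×o_n = [-0.1590, 0.5830, 0.0000], ω = ẑ
J2: z=[0.0000, 0.0000, 1.0000] o=[-0.1490, 0.3056, 0.4600] → [0.1466, 0.7321, -0.0000, 0.0000, 0.0000, 1.0000]
J3: z=[0.2079, 0.9781, 0.0000] o=[0.2618, 0.2183, 0.4600] → [-0.1054, 0.0224, -0.3265, 0.2079, 0.9781, 0.0000]
J4: z=[-0.9661, 0.2054, -0.1564] o=[0.3988, 0.5470, 0.0452] → [0.0024, 0.2678, 0.3370, -0.9661, 0.2054, -0.1564]
J5: z=[-0.2581, -0.7826, 0.5665] o=[0.3961, 0.8055, 0.4012] → [0.4046, 0.0932, 0.3131, -0.2581, -0.7826, 0.5665]
q̇ = J⁺·V = [0.1180, -0.2900, -0.3980, 0.8180, -0.6510]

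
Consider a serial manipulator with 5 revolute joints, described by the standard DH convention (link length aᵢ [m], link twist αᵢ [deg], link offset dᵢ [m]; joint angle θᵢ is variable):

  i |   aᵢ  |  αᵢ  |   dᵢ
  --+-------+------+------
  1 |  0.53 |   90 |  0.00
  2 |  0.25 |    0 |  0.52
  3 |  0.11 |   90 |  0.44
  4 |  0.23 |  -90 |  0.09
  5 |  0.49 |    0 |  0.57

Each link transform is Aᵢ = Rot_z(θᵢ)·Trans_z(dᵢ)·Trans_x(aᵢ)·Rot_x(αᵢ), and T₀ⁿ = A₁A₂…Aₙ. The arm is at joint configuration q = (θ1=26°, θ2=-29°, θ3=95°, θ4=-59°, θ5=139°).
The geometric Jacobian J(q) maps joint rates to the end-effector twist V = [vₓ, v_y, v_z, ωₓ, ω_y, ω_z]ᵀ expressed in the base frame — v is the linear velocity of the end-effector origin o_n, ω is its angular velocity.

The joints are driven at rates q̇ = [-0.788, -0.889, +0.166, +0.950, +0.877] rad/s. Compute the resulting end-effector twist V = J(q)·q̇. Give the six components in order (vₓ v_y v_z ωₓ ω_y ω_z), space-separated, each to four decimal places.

o_n = [1.2774, -0.9050, 0.4540]
J₁: ẑ×o_n = [0.9050, 1.2774, -0.0000], ω = ẑ
J2: z=[0.4384, -0.8988, 0.0000] o=[0.4764, 0.2323, 0.0000] → [-0.4081, -0.1990, 0.2214, 0.4384, -0.8988, 0.0000]
J3: z=[0.4384, -0.8988, 0.0000] o=[0.9008, -0.1392, -0.1212] → [-0.5170, -0.2522, 0.0027, 0.4384, -0.8988, 0.0000]
J4: z=[0.8211, 0.4005, -0.4067] o=[1.1339, -0.5150, -0.0207] → [0.0315, -0.4481, -0.3777, 0.8211, 0.4005, -0.4067]
J5: z=[0.5391, -0.3101, 0.7831] o=[1.1647, -0.2807, 0.0509] → [0.3639, -0.1291, -0.3017, 0.5391, -0.3101, 0.7831]
V = J·q̇ = [-0.0872, -1.4105, -0.8197, 0.9359, 0.7583, -0.4877]

-0.0872 -1.4105 -0.8197 0.9359 0.7583 -0.4877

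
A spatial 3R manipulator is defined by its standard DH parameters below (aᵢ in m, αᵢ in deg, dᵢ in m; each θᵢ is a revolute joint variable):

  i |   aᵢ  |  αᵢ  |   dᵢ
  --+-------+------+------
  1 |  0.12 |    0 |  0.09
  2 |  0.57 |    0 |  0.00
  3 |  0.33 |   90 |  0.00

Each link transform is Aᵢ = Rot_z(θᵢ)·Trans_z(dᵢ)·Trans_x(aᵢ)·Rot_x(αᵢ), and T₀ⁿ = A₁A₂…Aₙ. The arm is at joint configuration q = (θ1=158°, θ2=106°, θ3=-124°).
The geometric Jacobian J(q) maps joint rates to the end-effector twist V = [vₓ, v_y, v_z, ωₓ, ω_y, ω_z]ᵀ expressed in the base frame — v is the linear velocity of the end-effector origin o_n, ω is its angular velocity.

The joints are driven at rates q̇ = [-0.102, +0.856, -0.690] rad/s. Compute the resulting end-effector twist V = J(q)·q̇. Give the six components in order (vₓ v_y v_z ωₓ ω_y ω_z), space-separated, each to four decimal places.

0.4184 -0.0498 0.0000 0.0000 0.0000 0.0640

o_n = [-0.4236, -0.3098, 0.0900]
J₁: ẑ×o_n = [0.3098, -0.4236, 0.0000], ω = ẑ
J2: z=[0.0000, 0.0000, 1.0000] o=[-0.1113, 0.0450, 0.0900] → [0.3548, -0.3124, 0.0000, 0.0000, 0.0000, 1.0000]
J3: z=[0.0000, 0.0000, 1.0000] o=[-0.1708, -0.5219, 0.0900] → [-0.2121, -0.2528, 0.0000, 0.0000, 0.0000, 1.0000]
V = J·q̇ = [0.4184, -0.0498, 0.0000, 0.0000, 0.0000, 0.0640]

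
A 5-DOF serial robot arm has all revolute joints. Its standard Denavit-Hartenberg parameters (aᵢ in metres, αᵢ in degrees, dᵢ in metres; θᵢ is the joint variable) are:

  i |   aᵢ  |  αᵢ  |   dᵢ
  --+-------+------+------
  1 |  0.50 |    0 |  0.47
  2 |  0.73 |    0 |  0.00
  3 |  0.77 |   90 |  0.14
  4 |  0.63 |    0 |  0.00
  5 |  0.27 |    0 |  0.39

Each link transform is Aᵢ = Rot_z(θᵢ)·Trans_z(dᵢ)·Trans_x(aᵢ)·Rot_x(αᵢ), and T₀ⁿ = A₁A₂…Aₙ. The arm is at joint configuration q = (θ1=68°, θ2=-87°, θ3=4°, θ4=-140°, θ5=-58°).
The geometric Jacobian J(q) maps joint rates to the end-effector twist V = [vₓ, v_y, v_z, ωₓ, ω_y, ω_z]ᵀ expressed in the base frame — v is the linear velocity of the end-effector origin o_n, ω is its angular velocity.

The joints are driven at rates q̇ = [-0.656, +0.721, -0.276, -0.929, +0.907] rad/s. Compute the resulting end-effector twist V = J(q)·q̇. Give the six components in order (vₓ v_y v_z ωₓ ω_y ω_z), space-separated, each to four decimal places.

-0.1232 0.0339 0.4540 0.0057 0.0213 -0.2110

o_n = [0.8062, -0.1587, 0.2885]
J₁: ẑ×o_n = [0.1587, 0.8062, -0.0000], ω = ẑ
J2: z=[0.0000, 0.0000, 1.0000] o=[0.1873, 0.4636, 0.4700] → [0.6223, 0.6189, -0.0000, 0.0000, 0.0000, 1.0000]
J3: z=[0.0000, 0.0000, 1.0000] o=[0.8775, 0.2259, 0.4700] → [0.3846, -0.0714, 0.0000, 0.0000, 0.0000, 1.0000]
J4: z=[-0.2588, -0.9659, 0.0000] o=[1.6213, 0.0266, 0.6100] → [0.3106, -0.0832, -0.7394, -0.2588, -0.9659, 0.0000]
J5: z=[-0.2588, -0.9659, 0.0000] o=[1.1551, 0.1515, 0.2050] → [-0.0806, 0.0216, -0.2568, -0.2588, -0.9659, 0.0000]
V = J·q̇ = [-0.1232, 0.0339, 0.4540, 0.0057, 0.0213, -0.2110]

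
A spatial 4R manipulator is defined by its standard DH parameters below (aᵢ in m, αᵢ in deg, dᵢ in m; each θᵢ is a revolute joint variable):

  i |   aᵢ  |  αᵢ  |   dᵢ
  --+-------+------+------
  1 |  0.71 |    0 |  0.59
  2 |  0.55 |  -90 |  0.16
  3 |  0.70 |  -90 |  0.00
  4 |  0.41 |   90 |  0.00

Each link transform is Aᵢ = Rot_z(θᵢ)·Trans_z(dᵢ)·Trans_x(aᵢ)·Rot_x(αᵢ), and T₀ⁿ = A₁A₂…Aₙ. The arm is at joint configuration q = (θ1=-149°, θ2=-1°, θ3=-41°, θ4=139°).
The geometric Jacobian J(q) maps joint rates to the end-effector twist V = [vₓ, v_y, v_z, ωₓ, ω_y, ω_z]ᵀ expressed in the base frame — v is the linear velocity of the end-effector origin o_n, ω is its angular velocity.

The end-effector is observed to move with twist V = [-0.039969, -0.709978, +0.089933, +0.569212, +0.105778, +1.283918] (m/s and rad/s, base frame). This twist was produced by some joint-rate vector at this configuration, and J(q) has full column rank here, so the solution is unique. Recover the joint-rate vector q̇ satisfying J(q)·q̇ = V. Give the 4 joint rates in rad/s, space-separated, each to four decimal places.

0.4200 0.2360 0.1930 -0.8320

o_n = [-1.4747, -0.5551, 1.0062]
J₁: ẑ×o_n = [0.5551, -1.4747, 0.0000], ω = ẑ
J2: z=[0.0000, 0.0000, 1.0000] o=[-0.6086, -0.3657, 0.5900] → [0.1894, -0.8661, 0.0000, 0.0000, 0.0000, 1.0000]
J3: z=[0.5000, -0.8660, 0.0000] o=[-1.0849, -0.6407, 0.7500] → [-0.2219, -0.1281, -0.2948, 0.5000, -0.8660, 0.0000]
J4: z=[-0.5682, -0.3280, -0.7547] o=[-1.5424, -0.9048, 1.2092] → [0.3305, -0.1665, -0.1765, -0.5682, -0.3280, -0.7547]
q̇ = J⁺·V = [0.4200, 0.2360, 0.1930, -0.8320]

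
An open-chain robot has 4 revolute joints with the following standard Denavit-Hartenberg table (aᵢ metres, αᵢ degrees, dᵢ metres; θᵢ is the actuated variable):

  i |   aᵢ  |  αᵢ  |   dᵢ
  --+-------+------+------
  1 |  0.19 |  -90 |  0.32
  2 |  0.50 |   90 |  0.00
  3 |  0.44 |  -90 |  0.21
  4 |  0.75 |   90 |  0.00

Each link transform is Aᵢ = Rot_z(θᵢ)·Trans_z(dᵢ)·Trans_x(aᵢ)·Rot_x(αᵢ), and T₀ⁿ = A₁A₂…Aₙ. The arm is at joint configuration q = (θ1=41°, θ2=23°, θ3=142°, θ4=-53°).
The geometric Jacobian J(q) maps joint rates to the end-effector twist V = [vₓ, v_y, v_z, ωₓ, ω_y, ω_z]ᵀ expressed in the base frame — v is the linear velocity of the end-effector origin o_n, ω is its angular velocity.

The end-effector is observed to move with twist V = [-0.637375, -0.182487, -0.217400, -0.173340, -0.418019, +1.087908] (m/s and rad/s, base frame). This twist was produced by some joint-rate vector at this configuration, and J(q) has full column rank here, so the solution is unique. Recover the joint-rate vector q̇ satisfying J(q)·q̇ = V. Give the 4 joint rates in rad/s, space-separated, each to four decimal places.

0.5390 0.5500 0.3470 0.9540

o_n = [-0.1187, 0.6240, 1.1438]
J₁: ẑ×o_n = [-0.6240, -0.1187, 0.0000], ω = ẑ
J2: z=[-0.6561, 0.7547, 0.0000] o=[0.1434, 0.1247, 0.3200] → [0.6217, 0.5404, -0.1298, -0.6561, 0.7547, 0.0000]
J3: z=[0.2949, 0.2563, 0.9205] o=[0.4908, 0.4266, 0.1246] → [0.0796, -0.8615, 0.2144, 0.2949, 0.2563, 0.9205]
J4: z=[0.0893, -0.9665, 0.2406] o=[0.1341, 0.4755, 0.4534] → [-0.7029, -0.1224, -0.2311, 0.0893, -0.9665, 0.2406]
q̇ = J⁺·V = [0.5390, 0.5500, 0.3470, 0.9540]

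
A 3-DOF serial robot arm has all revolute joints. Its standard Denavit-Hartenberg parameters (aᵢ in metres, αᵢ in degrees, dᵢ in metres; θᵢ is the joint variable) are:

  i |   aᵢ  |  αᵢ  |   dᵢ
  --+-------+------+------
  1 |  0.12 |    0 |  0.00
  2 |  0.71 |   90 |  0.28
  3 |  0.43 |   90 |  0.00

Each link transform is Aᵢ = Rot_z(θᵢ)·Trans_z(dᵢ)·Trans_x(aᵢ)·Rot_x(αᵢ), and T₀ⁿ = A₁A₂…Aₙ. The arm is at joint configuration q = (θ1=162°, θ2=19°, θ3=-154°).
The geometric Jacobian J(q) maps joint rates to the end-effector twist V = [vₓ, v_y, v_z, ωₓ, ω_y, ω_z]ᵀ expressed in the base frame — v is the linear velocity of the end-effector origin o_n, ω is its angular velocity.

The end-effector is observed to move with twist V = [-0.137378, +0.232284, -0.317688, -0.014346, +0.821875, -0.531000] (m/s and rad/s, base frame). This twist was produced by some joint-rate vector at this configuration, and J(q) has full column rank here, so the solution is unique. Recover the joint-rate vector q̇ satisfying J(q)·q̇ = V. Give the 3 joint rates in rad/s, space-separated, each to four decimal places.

o_n = [-0.4376, 0.0314, 0.0915]
J₁: ẑ×o_n = [-0.0314, -0.4376, 0.0000], ω = ẑ
J2: z=[0.0000, 0.0000, 1.0000] o=[-0.1141, 0.0371, 0.0000] → [0.0056, -0.3235, 0.0000, 0.0000, 0.0000, 1.0000]
J3: z=[-0.0175, 0.9998, 0.0000] o=[-0.8240, 0.0247, 0.2800] → [-0.1885, -0.0033, -0.3865, -0.0175, 0.9998, 0.0000]
q̇ = J⁺·V = [-0.5540, 0.0230, 0.8220]

-0.5540 0.0230 0.8220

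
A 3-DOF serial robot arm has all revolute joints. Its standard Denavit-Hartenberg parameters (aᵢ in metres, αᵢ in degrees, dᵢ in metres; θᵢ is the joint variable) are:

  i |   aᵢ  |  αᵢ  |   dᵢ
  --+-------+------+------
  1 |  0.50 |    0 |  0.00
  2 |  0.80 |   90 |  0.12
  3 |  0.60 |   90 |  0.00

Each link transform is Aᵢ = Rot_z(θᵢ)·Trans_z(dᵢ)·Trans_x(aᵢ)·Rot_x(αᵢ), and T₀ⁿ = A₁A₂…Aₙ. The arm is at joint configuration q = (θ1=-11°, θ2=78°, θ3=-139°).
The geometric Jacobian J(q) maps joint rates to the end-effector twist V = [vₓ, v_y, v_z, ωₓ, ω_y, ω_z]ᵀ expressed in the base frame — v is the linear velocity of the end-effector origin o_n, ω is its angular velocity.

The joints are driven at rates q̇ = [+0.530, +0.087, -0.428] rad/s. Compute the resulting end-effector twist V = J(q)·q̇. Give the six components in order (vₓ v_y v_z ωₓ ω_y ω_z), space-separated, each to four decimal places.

o_n = [0.6265, 0.2242, -0.2736]
J₁: ẑ×o_n = [-0.2242, 0.6265, 0.0000], ω = ẑ
J2: z=[0.0000, 0.0000, 1.0000] o=[0.4908, -0.0954, 0.0000] → [-0.3196, 0.1357, 0.0000, 0.0000, 0.0000, 1.0000]
J3: z=[0.9205, -0.3907, 0.0000] o=[0.8034, 0.6410, 0.1200] → [0.1538, 0.3623, -0.4528, 0.9205, -0.3907, 0.0000]
V = J·q̇ = [-0.2124, 0.1887, 0.1938, -0.3940, 0.1672, 0.6170]

-0.2124 0.1887 0.1938 -0.3940 0.1672 0.6170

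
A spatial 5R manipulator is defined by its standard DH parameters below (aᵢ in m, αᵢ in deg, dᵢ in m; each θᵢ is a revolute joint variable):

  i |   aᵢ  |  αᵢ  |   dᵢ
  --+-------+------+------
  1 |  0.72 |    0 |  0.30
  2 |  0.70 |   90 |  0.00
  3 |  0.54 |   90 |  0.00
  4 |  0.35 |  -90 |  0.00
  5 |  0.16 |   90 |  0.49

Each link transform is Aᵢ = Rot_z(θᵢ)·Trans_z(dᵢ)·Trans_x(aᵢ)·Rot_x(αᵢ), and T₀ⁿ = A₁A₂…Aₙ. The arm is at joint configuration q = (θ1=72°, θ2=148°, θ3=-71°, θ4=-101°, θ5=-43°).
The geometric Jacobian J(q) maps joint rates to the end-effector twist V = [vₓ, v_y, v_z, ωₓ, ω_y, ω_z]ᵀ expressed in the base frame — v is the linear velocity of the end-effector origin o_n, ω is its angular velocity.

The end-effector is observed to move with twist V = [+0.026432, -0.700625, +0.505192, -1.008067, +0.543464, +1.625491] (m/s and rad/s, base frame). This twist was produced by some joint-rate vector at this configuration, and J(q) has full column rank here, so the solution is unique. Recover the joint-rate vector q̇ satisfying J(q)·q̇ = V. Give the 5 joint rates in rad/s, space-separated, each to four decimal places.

o_n = [-0.1123, -0.3167, -0.6166]
J₁: ẑ×o_n = [0.3167, -0.1123, 0.0000], ω = ẑ
J2: z=[0.0000, 0.0000, 1.0000] o=[0.2225, 0.6848, 0.3000] → [1.0015, -0.3348, 0.0000, 0.0000, 0.0000, 1.0000]
J3: z=[-0.6428, 0.7660, 0.0000] o=[-0.3137, 0.2348, 0.3000] → [-0.7022, -0.5892, 0.2002, -0.6428, 0.7660, 0.0000]
J4: z=[0.7243, 0.6078, -0.3256] o=[-0.4484, 0.1218, -0.2106] → [-0.3896, 0.1847, -0.5219, 0.7243, 0.6078, -0.3256]
J5: z=[-0.1222, -0.3516, -0.9281] o=[-0.2109, -0.1274, -0.1474] → [-0.0107, -0.1488, 0.0578, -0.1222, -0.3516, -0.9281]
q̇ = J⁺·V = [0.4750, 0.2470, 0.9250, -0.6940, -0.7300]

0.4750 0.2470 0.9250 -0.6940 -0.7300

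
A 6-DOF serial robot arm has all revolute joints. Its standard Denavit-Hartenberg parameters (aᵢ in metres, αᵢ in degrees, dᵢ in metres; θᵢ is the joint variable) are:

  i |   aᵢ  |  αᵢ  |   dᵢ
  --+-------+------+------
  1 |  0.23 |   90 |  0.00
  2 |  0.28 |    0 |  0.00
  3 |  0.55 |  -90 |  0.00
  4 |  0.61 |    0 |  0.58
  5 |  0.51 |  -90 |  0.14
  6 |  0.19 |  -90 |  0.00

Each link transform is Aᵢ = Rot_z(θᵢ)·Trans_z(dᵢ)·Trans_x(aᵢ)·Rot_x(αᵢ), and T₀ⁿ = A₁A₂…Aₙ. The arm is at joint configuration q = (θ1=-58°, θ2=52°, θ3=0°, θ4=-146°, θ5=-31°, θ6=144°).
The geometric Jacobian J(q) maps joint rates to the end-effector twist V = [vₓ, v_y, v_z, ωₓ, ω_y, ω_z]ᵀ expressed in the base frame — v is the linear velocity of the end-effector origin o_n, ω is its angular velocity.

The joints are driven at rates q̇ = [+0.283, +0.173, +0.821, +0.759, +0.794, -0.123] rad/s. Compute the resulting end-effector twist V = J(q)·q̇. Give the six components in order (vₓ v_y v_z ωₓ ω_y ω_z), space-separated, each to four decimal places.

-0.7961 -0.6379 -0.4329 -1.3894 0.5795 1.2340

o_n = [-0.4475, 0.0373, 0.3497]
J₁: ẑ×o_n = [-0.0373, -0.4475, 0.0000], ω = ẑ
J2: z=[-0.8480, -0.5299, 0.0000] o=[0.1219, -0.1951, 0.0000] → [-0.1853, 0.2966, -0.4988, -0.8480, -0.5299, 0.0000]
J3: z=[-0.8480, -0.5299, 0.0000] o=[0.2132, -0.3412, 0.2206] → [-0.0684, 0.1094, -0.6711, -0.8480, -0.5299, 0.0000]
J4: z=[-0.4176, 0.6683, 0.6157] o=[0.3927, -0.6284, 0.6540] → [-0.6132, -0.6444, 0.2835, -0.4176, 0.6683, 0.6157]
J5: z=[-0.4176, 0.6683, 0.6157] o=[-0.3038, -0.1575, 0.6126] → [-0.2957, -0.1983, 0.0147, -0.4176, 0.6683, 0.6157]
J6: z=[-0.8298, -0.5565, 0.0412] o=[-0.5510, 0.1878, 0.2975] → [-0.0228, 0.0476, 0.1825, -0.8298, -0.5565, 0.0412]
V = J·q̇ = [-0.7961, -0.6379, -0.4329, -1.3894, 0.5795, 1.2340]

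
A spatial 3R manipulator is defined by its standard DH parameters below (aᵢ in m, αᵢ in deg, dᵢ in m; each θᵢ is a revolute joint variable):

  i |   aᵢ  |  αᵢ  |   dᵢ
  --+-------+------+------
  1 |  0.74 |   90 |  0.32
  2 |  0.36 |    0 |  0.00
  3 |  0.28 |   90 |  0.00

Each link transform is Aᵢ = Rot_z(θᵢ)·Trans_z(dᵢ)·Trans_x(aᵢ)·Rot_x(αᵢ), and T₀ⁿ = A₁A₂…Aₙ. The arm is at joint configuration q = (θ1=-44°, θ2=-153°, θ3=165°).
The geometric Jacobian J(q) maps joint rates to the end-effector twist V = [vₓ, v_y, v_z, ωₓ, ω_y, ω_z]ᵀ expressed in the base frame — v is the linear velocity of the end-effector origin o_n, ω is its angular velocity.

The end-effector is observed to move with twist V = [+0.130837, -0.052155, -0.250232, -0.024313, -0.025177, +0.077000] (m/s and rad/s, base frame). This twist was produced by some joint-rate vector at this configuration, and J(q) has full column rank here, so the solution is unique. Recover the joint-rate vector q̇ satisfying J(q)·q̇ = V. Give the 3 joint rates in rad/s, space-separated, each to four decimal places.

o_n = [0.4986, -0.4815, 0.2148]
J₁: ẑ×o_n = [0.4815, 0.4986, -0.0000], ω = ẑ
J2: z=[-0.6947, -0.7193, 0.0000] o=[0.5323, -0.5140, 0.3200] → [0.0757, -0.0731, -0.0469, -0.6947, -0.7193, 0.0000]
J3: z=[-0.6947, -0.7193, 0.0000] o=[0.3016, -0.2912, 0.1566] → [-0.0419, 0.0404, 0.2739, -0.6947, -0.7193, 0.0000]
q̇ = J⁺·V = [0.0770, 0.8100, -0.7750]

0.0770 0.8100 -0.7750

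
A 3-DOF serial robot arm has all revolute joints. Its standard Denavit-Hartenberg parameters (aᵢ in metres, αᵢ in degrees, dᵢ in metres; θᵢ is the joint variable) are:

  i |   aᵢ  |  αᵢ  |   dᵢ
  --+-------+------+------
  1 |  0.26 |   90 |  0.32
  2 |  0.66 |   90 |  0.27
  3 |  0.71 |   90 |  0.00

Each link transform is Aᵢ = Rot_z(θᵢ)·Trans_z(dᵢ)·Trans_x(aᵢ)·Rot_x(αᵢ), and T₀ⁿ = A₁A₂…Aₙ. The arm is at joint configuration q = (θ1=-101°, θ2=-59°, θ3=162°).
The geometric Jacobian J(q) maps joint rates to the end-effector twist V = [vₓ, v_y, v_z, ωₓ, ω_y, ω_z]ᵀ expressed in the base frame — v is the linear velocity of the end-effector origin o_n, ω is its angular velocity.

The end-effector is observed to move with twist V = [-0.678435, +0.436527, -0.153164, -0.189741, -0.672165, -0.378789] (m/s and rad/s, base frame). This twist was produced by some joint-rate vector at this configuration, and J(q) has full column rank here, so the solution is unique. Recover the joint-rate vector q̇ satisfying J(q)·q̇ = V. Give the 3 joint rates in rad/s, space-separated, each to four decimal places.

o_n = [-0.5285, -0.1541, 0.3331]
J₁: ẑ×o_n = [0.1541, -0.5285, 0.0000], ω = ẑ
J2: z=[-0.9816, 0.1908, 0.0000] o=[-0.0496, -0.2552, 0.3200] → [0.0025, 0.0128, -0.0079, -0.9816, 0.1908, 0.0000]
J3: z=[0.1636, 0.8414, -0.5150] o=[-0.3795, -0.5374, -0.2457] → [0.6844, -0.0179, 0.1881, 0.1636, 0.8414, -0.5150]
q̇ = J⁺·V = [-0.7970, 0.0580, -0.8120]

-0.7970 0.0580 -0.8120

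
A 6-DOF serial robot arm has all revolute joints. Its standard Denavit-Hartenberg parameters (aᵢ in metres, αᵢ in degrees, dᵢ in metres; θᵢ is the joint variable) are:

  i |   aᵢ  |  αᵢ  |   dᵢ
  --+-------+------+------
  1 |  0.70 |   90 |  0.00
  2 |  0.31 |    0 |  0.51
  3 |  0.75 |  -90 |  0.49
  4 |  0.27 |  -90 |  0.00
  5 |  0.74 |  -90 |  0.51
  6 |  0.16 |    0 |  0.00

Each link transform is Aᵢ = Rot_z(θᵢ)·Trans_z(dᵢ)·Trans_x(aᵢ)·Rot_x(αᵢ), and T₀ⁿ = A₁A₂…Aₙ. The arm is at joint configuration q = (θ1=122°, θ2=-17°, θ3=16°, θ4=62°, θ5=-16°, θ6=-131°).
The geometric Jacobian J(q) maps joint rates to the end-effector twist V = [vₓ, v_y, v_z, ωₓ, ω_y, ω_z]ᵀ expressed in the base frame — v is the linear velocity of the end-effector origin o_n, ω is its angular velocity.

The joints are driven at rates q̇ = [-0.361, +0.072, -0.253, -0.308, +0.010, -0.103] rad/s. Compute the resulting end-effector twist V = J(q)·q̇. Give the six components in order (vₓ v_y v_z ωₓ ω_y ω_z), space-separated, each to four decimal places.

0.2552 0.6287 -0.1043 -0.1225 -0.1070 -0.5696

o_n = [-0.9133, 1.3229, 0.0738]
J₁: ẑ×o_n = [-1.3229, -0.9133, 0.0000], ω = ẑ
J2: z=[0.8480, 0.5299, 0.0000] o=[-0.3709, 0.5936, 0.0000] → [0.0391, -0.0626, 0.9058, 0.8480, 0.5299, 0.0000]
J3: z=[0.8480, 0.5299, 0.0000] o=[-0.0955, 1.1153, -0.0906] → [0.0871, -0.1394, 0.6094, 0.8480, 0.5299, 0.0000]
J4: z=[-0.0092, 0.0148, 0.9998] o=[-0.0774, 2.0109, -0.1037] → [0.6905, -0.8341, 0.0187, -0.0092, 0.0148, 0.9998]
J5: z=[0.0697, -0.9975, 0.0154] o=[-0.3467, 1.9920, -0.1059] → [-0.1690, -0.0213, -0.6118, 0.0697, -0.9975, 0.0154]
J6: z=[-0.2661, -0.0335, -0.9634] o=[-1.0226, 1.4367, 0.1000] → [-0.1088, -0.1123, 0.0339, -0.2661, -0.0335, -0.9634]
V = J·q̇ = [0.2552, 0.6287, -0.1043, -0.1225, -0.1070, -0.5696]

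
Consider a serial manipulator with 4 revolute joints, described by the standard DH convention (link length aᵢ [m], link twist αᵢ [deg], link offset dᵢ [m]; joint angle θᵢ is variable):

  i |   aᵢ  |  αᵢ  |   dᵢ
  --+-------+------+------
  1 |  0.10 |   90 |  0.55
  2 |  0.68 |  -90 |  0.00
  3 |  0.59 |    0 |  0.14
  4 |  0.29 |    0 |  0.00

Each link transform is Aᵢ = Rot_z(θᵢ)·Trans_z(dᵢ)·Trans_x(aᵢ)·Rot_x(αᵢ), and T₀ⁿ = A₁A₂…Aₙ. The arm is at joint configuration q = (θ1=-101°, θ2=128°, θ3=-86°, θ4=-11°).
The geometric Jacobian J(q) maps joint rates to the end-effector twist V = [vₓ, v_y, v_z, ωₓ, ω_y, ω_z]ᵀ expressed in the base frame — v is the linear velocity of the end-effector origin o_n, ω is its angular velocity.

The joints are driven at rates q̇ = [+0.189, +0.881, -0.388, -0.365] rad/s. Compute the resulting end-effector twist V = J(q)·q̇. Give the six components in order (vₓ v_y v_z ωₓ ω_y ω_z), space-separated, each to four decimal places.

-0.0773 -0.0252 -0.8199 -0.9780 -0.4144 0.6526

o_n = [-0.7778, 0.5918, 1.0042]
J₁: ẑ×o_n = [-0.5918, -0.7778, 0.0000], ω = ẑ
J2: z=[-0.9816, 0.1908, 0.0000] o=[-0.0191, -0.0982, 0.5500] → [0.0867, 0.4459, -0.5326, -0.9816, 0.1908, 0.0000]
J3: z=[0.1504, 0.7735, -0.6157] o=[0.0608, 0.3128, 1.0858] → [0.1087, 0.5285, 0.6906, 0.1504, 0.7735, -0.6157]
J4: z=[0.1504, 0.7735, -0.6157] o=[-0.4911, 0.5583, 1.0321] → [-0.0009, 0.1807, 0.2268, 0.1504, 0.7735, -0.6157]
V = J·q̇ = [-0.0773, -0.0252, -0.8199, -0.9780, -0.4144, 0.6526]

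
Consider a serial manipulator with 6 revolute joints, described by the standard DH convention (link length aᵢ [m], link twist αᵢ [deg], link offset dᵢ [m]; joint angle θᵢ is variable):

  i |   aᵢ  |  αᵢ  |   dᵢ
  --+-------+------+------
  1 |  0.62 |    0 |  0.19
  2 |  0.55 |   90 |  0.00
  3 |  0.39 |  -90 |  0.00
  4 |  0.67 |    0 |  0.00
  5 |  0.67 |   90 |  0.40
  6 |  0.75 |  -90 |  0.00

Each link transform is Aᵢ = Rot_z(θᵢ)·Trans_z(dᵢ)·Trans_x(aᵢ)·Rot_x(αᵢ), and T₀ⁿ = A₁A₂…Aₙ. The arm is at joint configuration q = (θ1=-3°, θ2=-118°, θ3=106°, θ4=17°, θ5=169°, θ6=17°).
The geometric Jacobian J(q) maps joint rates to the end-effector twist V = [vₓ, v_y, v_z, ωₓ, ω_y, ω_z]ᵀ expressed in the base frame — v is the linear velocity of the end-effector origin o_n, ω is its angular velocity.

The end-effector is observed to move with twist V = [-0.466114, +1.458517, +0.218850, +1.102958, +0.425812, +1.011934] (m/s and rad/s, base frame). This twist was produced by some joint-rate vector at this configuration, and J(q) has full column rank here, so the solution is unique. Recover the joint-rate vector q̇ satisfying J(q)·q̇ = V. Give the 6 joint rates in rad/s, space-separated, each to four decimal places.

o_n = [0.6366, -0.1023, -0.3161]
J₁: ẑ×o_n = [0.1023, 0.6366, -0.0000], ω = ẑ
J2: z=[0.0000, 0.0000, 1.0000] o=[0.6192, -0.0324, 0.1900] → [0.0698, 0.0174, -0.0000, 0.0000, 0.0000, 1.0000]
J3: z=[-0.8572, 0.5150, 0.0000] o=[0.3359, -0.5039, 0.1900] → [-0.2607, -0.4338, -0.4991, -0.8572, 0.5150, 0.0000]
J4: z=[0.4951, 0.8240, -0.2756] o=[0.3912, -0.4117, 0.5649] → [-0.6406, 0.3685, -0.0489, 0.4951, 0.8240, -0.2756]
J5: z=[0.4951, 0.8240, -0.2756] o=[0.6501, -0.3613, 1.1808] → [-1.1620, 0.7448, 0.1394, 0.4951, 0.8240, -0.2756]
J6: z=[0.8376, -0.5369, -0.1005] o=[0.6935, -0.1530, 0.4300] → [0.4057, 0.6307, 0.0119, 0.8376, -0.5369, -0.1005]
q̇ = J⁺·V = [0.8840, 0.4330, -0.3830, 0.6010, 0.3800, 0.3450]

0.8840 0.4330 -0.3830 0.6010 0.3800 0.3450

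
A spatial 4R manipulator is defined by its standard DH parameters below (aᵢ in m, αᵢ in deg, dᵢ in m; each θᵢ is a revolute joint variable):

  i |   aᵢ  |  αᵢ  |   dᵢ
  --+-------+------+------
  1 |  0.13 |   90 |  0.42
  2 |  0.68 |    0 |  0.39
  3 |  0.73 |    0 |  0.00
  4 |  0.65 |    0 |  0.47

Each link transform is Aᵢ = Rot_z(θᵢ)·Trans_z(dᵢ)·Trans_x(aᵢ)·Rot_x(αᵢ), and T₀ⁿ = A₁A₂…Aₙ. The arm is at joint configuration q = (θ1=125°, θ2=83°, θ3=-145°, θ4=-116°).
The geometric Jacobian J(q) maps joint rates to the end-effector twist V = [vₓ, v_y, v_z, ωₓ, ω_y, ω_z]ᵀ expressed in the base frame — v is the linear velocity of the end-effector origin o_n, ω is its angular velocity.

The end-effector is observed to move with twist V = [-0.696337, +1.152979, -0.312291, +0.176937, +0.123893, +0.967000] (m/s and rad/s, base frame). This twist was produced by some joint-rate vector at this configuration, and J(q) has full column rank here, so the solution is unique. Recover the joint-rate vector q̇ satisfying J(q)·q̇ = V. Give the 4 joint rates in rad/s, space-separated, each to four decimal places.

0.9670 -1.0000 0.7400 0.4760

o_n = [0.7584, 0.4163, 0.4277]
J₁: ẑ×o_n = [-0.4163, 0.7584, 0.0000], ω = ẑ
J2: z=[0.8192, 0.5736, 0.0000] o=[-0.0746, 0.1065, 0.4200] → [0.0044, -0.0063, -0.2240, 0.8192, 0.5736, 0.0000]
J3: z=[0.8192, 0.5736, 0.0000] o=[0.1974, 0.3981, 1.0949] → [-0.3827, 0.5466, -0.3069, 0.8192, 0.5736, 0.0000]
J4: z=[0.8192, 0.5736, 0.0000] o=[0.0008, 0.6788, 0.4504] → [-0.0130, 0.0186, -0.6496, 0.8192, 0.5736, 0.0000]
q̇ = J⁺·V = [0.9670, -1.0000, 0.7400, 0.4760]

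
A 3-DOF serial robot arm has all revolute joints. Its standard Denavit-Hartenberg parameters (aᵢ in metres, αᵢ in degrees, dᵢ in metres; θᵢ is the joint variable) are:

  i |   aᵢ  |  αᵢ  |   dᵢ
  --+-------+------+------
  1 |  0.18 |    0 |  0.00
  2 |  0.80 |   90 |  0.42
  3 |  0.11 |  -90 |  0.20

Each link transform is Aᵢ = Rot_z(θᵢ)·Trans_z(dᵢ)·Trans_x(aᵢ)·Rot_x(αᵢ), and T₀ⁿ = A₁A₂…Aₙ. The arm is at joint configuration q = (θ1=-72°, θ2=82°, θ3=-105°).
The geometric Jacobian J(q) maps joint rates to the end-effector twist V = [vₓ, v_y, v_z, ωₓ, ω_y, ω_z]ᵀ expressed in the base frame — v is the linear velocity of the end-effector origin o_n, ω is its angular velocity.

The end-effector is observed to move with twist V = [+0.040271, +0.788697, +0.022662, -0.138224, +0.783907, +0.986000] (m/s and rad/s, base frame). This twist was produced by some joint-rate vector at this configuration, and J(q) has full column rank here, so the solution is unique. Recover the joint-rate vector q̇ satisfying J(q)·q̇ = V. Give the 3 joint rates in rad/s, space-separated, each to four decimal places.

o_n = [0.8502, -0.2342, 0.3137]
J₁: ẑ×o_n = [0.2342, 0.8502, -0.0000], ω = ẑ
J2: z=[0.0000, 0.0000, 1.0000] o=[0.0556, -0.1712, 0.0000] → [0.0630, 0.7945, -0.0000, 0.0000, 0.0000, 1.0000]
J3: z=[0.1736, -0.9848, 0.0000] o=[0.8435, -0.0323, 0.4200] → [0.1046, 0.0185, -0.0285, 0.1736, -0.9848, 0.0000]
q̇ = J⁺·V = [0.3590, 0.6270, -0.7960]

0.3590 0.6270 -0.7960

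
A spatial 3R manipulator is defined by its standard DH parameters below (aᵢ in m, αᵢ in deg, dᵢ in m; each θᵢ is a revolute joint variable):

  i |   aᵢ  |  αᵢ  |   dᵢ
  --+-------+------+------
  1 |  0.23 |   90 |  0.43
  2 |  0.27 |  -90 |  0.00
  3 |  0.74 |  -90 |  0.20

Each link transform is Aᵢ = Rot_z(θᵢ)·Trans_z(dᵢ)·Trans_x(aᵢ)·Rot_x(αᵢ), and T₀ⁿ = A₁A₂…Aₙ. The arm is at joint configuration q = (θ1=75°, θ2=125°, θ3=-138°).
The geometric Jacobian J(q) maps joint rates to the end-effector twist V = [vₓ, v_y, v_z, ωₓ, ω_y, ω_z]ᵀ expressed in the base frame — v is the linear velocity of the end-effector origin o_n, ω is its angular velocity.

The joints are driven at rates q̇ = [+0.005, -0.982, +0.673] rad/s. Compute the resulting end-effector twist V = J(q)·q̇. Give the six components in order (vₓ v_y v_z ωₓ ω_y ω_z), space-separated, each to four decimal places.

o_n = [0.5370, 0.0908, 0.0860]
J₁: ẑ×o_n = [-0.0908, 0.5370, 0.0000], ω = ẑ
J2: z=[0.9659, -0.2588, 0.0000] o=[0.0595, 0.2222, 0.4300] → [0.0890, 0.3323, -0.0033, 0.9659, -0.2588, 0.0000]
J3: z=[-0.2120, -0.7912, -0.5736] o=[0.0194, 0.0726, 0.6512] → [0.4577, -0.4167, 0.4056, -0.2120, -0.7912, -0.5736]
V = J·q̇ = [0.2201, -0.6040, 0.2762, -1.0912, -0.2783, -0.3810]

0.2201 -0.6040 0.2762 -1.0912 -0.2783 -0.3810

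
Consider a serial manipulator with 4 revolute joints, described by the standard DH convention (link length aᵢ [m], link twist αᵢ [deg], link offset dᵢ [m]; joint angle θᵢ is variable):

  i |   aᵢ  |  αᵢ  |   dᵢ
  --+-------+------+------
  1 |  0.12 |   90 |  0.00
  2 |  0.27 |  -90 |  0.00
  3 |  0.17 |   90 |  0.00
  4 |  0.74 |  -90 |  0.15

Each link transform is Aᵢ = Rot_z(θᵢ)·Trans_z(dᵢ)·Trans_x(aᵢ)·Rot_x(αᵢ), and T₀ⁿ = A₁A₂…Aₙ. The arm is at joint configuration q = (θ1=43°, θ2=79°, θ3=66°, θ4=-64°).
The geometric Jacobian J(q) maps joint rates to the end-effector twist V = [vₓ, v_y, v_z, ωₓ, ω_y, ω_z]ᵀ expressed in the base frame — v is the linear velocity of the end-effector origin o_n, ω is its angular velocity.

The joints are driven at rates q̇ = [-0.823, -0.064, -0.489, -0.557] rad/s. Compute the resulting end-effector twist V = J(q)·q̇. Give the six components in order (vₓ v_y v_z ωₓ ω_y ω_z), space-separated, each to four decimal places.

o_n = [0.3837, 0.8919, 0.4700]
J₁: ẑ×o_n = [-0.8919, 0.3837, 0.0000], ω = ẑ
J2: z=[0.6820, -0.7314, 0.0000] o=[0.0878, 0.0818, 0.0000] → [-0.3438, -0.3206, 0.7689, 0.6820, -0.7314, 0.0000]
J3: z=[-0.7179, -0.6695, 0.1908] o=[0.1254, 0.1170, 0.2650] → [-0.2851, 0.1965, -0.3835, -0.7179, -0.6695, 0.1908]
J4: z=[0.4049, -0.1786, 0.8968] o=[0.0292, 0.2396, 0.3329] → [-0.6095, 0.2624, 0.3275, 0.4049, -0.1786, 0.8968]
V = J·q̇ = [1.2350, -0.5375, -0.0441, 0.0819, 0.4736, -1.4158]

1.2350 -0.5375 -0.0441 0.0819 0.4736 -1.4158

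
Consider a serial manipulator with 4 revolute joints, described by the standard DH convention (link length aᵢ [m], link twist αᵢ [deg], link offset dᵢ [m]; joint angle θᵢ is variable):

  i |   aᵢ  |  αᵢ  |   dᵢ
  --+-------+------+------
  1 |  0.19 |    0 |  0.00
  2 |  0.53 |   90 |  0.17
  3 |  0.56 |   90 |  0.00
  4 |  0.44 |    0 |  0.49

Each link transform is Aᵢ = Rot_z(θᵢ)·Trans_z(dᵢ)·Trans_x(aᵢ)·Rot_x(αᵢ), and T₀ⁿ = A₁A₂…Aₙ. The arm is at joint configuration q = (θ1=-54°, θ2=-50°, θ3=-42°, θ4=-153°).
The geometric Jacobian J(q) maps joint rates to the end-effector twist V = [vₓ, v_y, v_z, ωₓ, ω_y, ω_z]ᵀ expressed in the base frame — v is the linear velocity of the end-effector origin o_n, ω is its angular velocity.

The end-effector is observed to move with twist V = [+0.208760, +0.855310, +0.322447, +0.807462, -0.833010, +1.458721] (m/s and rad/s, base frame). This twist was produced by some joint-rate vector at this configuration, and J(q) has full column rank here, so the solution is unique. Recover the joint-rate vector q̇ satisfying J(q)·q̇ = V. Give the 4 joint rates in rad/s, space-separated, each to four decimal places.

0.8220 -0.0440 -0.9850 -0.9160

o_n = [0.2264, -0.5193, -0.3065]
J₁: ẑ×o_n = [0.5193, 0.2264, -0.0000], ω = ẑ
J2: z=[0.0000, 0.0000, 1.0000] o=[0.1117, -0.1537, 0.0000] → [0.3656, 0.1147, -0.0000, 0.0000, 0.0000, 1.0000]
J3: z=[-0.9703, 0.2419, 0.0000] o=[-0.0165, -0.6680, 0.1700] → [-0.1153, -0.4624, -0.2031, -0.9703, 0.2419, 0.0000]
J4: z=[0.1619, 0.6493, -0.7431] o=[-0.1172, -1.0718, -0.2047] → [0.3445, -0.2389, -0.1337, 0.1619, 0.6493, -0.7431]
q̇ = J⁺·V = [0.8220, -0.0440, -0.9850, -0.9160]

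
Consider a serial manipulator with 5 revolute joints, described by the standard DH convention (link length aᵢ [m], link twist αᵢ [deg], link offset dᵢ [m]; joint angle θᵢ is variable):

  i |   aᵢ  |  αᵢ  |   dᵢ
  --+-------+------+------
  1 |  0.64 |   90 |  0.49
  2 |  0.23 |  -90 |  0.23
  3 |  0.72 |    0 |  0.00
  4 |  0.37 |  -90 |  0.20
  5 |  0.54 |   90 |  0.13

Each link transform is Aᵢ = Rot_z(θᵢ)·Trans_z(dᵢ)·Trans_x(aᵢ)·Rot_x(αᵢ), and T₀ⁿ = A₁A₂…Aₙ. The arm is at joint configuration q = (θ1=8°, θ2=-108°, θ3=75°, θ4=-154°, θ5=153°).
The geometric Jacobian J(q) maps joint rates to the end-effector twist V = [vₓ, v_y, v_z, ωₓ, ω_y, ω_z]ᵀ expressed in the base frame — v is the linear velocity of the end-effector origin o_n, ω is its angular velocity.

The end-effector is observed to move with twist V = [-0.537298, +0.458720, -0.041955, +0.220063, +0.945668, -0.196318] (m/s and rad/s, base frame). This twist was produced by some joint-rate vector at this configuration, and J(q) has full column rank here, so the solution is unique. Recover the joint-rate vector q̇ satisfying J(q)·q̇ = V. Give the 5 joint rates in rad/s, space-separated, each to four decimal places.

0.7440 -0.7530 -0.2900 0.9130 0.8010

o_n = [0.3479, 0.6542, 0.0068]
J₁: ẑ×o_n = [-0.6542, 0.3479, 0.0000], ω = ẑ
J2: z=[0.1392, -0.9903, 0.0000] o=[0.6338, 0.0891, 0.4900] → [0.4785, 0.0673, -0.2045, 0.1392, -0.9903, 0.0000]
J3: z=[0.9418, 0.1324, -0.3090] o=[0.5954, -0.1486, 0.2713] → [0.2131, 0.3256, 0.7888, 0.9418, 0.1324, -0.3090]
J4: z=[0.9418, 0.1324, -0.3090] o=[0.4416, 0.5321, 0.0940] → [0.0262, 0.1111, 0.1274, 0.9418, 0.1324, -0.3090]
J5: z=[-0.3269, 0.1467, -0.9336] o=[0.6589, 0.1959, -0.0349] → [0.4340, 0.3040, -0.1042, -0.3269, 0.1467, -0.9336]
q̇ = J⁺·V = [0.7440, -0.7530, -0.2900, 0.9130, 0.8010]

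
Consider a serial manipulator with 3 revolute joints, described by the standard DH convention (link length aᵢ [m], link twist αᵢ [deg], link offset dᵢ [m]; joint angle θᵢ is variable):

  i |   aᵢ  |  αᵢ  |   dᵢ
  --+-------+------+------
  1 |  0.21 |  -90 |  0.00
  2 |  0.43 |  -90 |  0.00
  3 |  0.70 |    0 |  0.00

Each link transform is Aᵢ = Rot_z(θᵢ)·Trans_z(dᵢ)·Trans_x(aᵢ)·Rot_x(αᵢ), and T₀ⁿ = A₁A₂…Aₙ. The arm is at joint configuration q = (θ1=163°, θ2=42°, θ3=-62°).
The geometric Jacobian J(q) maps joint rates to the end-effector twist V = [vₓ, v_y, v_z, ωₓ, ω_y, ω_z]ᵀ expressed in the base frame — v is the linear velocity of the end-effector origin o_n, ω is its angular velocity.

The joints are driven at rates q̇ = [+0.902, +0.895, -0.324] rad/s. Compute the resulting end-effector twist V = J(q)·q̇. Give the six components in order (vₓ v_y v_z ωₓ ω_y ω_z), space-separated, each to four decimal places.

0.8747 -1.1086 -0.3706 -0.4690 -0.7925 1.1428

o_n = [-0.9207, -0.3648, -0.5076]
J₁: ẑ×o_n = [0.3648, -0.9207, 0.0000], ω = ẑ
J2: z=[-0.2924, -0.9563, 0.0000] o=[-0.2008, 0.0614, 0.0000] → [0.4854, -0.1484, -0.5638, -0.2924, -0.9563, 0.0000]
J3: z=[0.6399, -0.1956, -0.7431] o=[-0.5064, 0.1548, -0.2877] → [-0.3432, 0.4486, -0.4136, 0.6399, -0.1956, -0.7431]
V = J·q̇ = [0.8747, -1.1086, -0.3706, -0.4690, -0.7925, 1.1428]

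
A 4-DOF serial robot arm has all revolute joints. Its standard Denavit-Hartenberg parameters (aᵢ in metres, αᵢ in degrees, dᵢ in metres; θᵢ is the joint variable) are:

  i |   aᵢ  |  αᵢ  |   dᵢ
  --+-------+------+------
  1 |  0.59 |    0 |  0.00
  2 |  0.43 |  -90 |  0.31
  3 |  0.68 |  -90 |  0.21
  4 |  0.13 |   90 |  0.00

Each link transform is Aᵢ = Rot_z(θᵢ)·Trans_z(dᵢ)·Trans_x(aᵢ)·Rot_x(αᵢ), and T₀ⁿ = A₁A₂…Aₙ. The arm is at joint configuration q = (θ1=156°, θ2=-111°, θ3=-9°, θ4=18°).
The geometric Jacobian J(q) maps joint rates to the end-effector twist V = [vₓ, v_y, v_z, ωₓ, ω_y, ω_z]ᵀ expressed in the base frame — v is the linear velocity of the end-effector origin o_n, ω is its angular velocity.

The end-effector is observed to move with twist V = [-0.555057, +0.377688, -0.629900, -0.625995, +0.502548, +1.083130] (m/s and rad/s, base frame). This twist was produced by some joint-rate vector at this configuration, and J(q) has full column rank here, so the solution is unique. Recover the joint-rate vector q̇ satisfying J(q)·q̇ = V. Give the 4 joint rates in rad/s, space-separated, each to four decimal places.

0.2860 0.2460 0.7980 -0.5580

o_n = [0.2062, 1.2254, 0.4357]
J₁: ẑ×o_n = [-1.2254, 0.2062, 0.0000], ω = ẑ
J2: z=[0.0000, 0.0000, 1.0000] o=[-0.5390, 0.2400, 0.0000] → [-0.9854, 0.7452, 0.0000, 0.0000, 0.0000, 1.0000]
J3: z=[-0.7071, 0.7071, 0.0000] o=[-0.2349, 0.5440, 0.3100] → [0.0889, 0.0889, -0.7937, -0.7071, 0.7071, 0.0000]
J4: z=[0.1106, 0.1106, -0.9877] o=[0.0915, 1.1674, 0.4164] → [0.0594, -0.1155, -0.0063, 0.1106, 0.1106, -0.9877]
q̇ = J⁺·V = [0.2860, 0.2460, 0.7980, -0.5580]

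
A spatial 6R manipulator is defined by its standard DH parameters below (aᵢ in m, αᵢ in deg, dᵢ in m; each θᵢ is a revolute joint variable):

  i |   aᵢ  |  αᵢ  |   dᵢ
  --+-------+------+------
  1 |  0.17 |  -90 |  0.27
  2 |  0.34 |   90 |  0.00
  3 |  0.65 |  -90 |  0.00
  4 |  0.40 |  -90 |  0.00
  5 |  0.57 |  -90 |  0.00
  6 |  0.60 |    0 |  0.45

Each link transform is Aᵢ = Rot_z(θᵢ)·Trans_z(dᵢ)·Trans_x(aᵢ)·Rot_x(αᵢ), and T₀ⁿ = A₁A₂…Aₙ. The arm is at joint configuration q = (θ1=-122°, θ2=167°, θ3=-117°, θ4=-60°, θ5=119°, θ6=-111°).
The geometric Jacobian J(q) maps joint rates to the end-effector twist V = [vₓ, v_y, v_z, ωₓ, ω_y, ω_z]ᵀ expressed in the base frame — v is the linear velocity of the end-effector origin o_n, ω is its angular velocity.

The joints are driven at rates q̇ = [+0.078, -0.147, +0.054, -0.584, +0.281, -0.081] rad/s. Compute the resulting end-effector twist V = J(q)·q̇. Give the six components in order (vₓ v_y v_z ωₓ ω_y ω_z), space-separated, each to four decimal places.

o_n = [-0.9127, 0.2295, 0.7322]
J₁: ẑ×o_n = [-0.2295, -0.9127, 0.0000], ω = ẑ
J2: z=[0.8480, -0.5299, 0.0000] o=[-0.0901, -0.1442, 0.2700] → [-0.2449, -0.3920, -0.1190, 0.8480, -0.5299, 0.0000]
J3: z=[-0.1192, -0.1908, -0.9744] o=[0.0855, 0.1368, 0.1935] → [-0.0124, 1.0368, -0.2015, -0.1192, -0.1908, -0.9744]
J4: z=[0.0751, 0.9768, -0.2004] o=[-0.5581, 0.1998, 0.2599] → [0.4673, 0.0356, 0.3487, 0.0751, 0.9768, -0.2004]
J5: z=[-0.7978, 0.1794, 0.5756] o=[-0.7974, 0.1532, -0.0572] → [0.0977, 0.5633, -0.0402, -0.7978, 0.1794, 0.5756]
J6: z=[0.5596, 0.5756, 0.5962] o=[-0.6694, -0.3016, 0.2618] → [-0.0458, -0.4083, 0.4373, 0.5596, 0.5756, 0.5962]
V = J·q̇ = [-0.2243, 0.2130, -0.2437, -0.4444, -0.4991, 0.2559]

-0.2243 0.2130 -0.2437 -0.4444 -0.4991 0.2559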